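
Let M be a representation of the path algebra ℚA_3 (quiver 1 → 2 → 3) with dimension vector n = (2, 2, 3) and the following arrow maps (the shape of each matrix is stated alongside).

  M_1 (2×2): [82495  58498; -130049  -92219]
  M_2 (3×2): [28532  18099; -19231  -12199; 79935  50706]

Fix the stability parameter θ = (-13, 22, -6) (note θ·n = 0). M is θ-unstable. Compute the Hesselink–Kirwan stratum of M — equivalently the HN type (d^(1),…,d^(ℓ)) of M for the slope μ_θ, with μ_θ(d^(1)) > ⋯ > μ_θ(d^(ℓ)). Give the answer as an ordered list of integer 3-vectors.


Interval decomposition of M: I[1,3]^2, I[3,3].
HN type (ℓ=3): μ^(1)=8; μ^(2)=-6; μ^(3)=-13

((0, 2, 2); (0, 0, 1); (2, 0, 0))


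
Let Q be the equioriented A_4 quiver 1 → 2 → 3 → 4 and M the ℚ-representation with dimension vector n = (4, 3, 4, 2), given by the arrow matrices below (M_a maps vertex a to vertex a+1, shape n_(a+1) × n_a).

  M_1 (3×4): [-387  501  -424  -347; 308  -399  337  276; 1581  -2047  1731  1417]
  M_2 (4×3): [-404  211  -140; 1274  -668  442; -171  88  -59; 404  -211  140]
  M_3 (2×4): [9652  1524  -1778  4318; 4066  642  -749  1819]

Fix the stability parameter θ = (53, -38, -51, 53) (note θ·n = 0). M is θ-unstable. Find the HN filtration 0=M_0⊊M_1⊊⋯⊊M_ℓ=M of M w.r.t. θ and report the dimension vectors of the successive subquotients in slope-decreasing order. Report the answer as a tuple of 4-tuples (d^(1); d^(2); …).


Barcode: M ≅ I[1,1], I[1,2], I[1,3], I[1,4], I[3,3]^2, I[4,4]. HN layers by μ_θ (4 steps, strictly decreasing):
  μ^(1)=53; μ^(2)=15/2; μ^(3)=-12; μ^(4)=-51

((1, 0, 0, 2); (1, 1, 0, 0); (2, 2, 2, 0); (0, 0, 2, 0))


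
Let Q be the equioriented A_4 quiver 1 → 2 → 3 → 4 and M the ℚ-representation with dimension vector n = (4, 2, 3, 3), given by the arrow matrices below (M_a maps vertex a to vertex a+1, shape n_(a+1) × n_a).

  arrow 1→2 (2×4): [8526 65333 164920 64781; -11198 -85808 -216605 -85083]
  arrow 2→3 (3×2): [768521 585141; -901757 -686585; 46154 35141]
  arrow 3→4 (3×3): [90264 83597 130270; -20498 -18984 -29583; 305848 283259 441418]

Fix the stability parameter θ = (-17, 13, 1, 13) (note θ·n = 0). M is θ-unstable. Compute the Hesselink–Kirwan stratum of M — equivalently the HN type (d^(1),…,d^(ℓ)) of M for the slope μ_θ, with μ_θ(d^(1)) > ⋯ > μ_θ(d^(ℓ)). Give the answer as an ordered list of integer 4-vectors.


Barcode: M ≅ I[1,1]^2, I[1,4]^2, I[3,3], I[4,4]. HN layers by μ_θ (4 steps, strictly decreasing):
  μ^(1)=13; μ^(2)=7; μ^(3)=1; μ^(4)=-17

((0, 0, 0, 3); (0, 2, 2, 0); (0, 0, 1, 0); (4, 0, 0, 0))


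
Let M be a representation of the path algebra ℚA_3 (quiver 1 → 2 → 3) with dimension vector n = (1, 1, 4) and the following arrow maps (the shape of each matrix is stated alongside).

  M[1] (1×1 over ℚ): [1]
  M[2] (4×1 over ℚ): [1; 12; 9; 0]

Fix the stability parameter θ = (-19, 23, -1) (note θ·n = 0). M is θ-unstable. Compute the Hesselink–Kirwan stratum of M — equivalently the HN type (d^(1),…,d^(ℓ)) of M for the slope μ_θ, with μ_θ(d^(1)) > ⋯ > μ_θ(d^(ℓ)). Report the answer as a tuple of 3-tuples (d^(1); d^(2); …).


Barcode: M ≅ I[1,3], I[3,3]^3. HN layers by μ_θ (3 steps, strictly decreasing):
  μ^(1)=11; μ^(2)=-1; μ^(3)=-19

((0, 1, 1); (0, 0, 3); (1, 0, 0))


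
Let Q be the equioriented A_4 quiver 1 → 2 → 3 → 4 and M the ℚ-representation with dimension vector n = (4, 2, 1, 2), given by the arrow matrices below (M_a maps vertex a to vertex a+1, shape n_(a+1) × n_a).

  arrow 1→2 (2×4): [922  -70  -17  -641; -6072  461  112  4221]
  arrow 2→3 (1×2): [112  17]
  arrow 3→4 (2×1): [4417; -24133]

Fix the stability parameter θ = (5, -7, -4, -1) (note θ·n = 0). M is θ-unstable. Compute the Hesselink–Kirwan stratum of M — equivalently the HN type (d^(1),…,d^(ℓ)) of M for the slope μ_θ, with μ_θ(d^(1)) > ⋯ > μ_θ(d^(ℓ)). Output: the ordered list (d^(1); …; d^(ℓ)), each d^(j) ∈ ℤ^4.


Barcode: M ≅ I[1,1]^2, I[1,2], I[1,4], I[4,4]. HN layers by μ_θ (3 steps, strictly decreasing):
  μ^(1)=5; μ^(2)=-1; μ^(3)=-2

((2, 0, 0, 0); (1, 1, 0, 2); (1, 1, 1, 0))


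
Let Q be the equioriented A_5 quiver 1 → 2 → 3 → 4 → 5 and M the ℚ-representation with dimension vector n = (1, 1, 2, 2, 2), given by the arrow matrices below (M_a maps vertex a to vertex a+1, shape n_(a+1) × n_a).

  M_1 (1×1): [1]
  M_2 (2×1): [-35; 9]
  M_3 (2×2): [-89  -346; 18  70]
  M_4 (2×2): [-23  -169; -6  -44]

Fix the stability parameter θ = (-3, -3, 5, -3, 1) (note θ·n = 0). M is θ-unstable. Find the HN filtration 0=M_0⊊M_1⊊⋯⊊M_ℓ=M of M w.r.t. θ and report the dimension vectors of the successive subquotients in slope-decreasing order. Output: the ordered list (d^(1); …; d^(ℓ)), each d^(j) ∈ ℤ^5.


Via rank(M_{q-1}∘⋯∘M_p): M ≅ I[1,5], I[3,5].
μ_θ-semistable layers: μ^(1)=1; μ^(2)=-3

((0, 0, 2, 2, 2); (1, 1, 0, 0, 0))


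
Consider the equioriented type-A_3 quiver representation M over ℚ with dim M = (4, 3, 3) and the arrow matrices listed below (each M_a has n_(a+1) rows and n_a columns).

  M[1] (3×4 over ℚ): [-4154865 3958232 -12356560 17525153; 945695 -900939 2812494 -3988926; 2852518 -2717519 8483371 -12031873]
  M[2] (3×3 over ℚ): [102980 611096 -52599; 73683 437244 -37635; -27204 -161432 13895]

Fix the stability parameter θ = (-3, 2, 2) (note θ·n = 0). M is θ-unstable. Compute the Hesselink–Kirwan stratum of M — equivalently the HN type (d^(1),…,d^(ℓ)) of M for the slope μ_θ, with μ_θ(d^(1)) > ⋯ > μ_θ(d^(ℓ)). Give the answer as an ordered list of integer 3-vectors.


Via rank(M_{q-1}∘⋯∘M_p): M ≅ I[1,1], I[1,2], I[1,3]^2, I[3,3].
μ_θ-semistable layers: μ^(1)=2; μ^(2)=-3

((0, 3, 3); (4, 0, 0))


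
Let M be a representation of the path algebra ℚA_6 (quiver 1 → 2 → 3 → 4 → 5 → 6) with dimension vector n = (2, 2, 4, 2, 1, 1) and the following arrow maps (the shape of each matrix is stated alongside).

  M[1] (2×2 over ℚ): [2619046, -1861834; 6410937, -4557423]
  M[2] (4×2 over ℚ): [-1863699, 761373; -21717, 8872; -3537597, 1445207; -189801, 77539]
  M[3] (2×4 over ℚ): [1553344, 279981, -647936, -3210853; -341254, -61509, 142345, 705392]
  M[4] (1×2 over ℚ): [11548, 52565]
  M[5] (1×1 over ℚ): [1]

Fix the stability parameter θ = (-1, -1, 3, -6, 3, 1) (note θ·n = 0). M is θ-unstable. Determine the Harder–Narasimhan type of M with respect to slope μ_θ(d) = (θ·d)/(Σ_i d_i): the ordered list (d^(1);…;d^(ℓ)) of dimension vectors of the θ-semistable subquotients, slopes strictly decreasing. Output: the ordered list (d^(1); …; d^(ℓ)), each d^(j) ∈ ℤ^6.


Interval decomposition of M: I[1,1], I[1,6], I[2,4], I[3,3]^2.
HN type (ℓ=5): μ^(1)=3; μ^(2)=2; μ^(3)=-1; μ^(4)=-5/4; μ^(5)=-4/3

((0, 0, 2, 0, 0, 0); (0, 0, 0, 0, 1, 1); (1, 0, 0, 0, 0, 0); (1, 1, 1, 1, 0, 0); (0, 1, 1, 1, 0, 0))


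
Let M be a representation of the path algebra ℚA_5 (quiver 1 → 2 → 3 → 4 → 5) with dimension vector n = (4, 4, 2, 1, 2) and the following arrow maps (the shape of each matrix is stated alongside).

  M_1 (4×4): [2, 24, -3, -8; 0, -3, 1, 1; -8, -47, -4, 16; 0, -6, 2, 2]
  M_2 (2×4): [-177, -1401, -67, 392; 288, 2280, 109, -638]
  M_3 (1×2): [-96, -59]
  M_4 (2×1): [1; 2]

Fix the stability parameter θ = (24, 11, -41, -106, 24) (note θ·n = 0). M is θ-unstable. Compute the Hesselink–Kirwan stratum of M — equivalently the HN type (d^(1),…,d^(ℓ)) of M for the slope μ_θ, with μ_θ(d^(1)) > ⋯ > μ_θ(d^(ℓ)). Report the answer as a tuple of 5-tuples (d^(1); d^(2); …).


Via rank(M_{q-1}∘⋯∘M_p): M ≅ I[1,1], I[1,2], I[1,3], I[1,5], I[2,2], I[5,5].
μ_θ-semistable layers: μ^(1)=24; μ^(2)=35/2; μ^(3)=11; μ^(4)=-2; μ^(5)=-28

((1, 0, 0, 0, 2); (1, 1, 0, 0, 0); (0, 1, 0, 0, 0); (1, 1, 1, 0, 0); (1, 1, 1, 1, 0))


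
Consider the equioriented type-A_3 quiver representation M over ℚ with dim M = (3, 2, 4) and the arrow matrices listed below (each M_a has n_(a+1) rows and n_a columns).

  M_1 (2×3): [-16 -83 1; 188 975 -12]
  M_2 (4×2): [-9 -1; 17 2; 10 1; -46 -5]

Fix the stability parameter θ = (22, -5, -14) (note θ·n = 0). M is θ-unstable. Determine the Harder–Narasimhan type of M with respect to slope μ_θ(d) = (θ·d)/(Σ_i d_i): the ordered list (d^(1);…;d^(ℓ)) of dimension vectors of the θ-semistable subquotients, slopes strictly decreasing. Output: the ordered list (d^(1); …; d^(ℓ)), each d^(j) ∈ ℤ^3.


Barcode: M ≅ I[1,1], I[1,3]^2, I[3,3]^2. HN layers by μ_θ (3 steps, strictly decreasing):
  μ^(1)=22; μ^(2)=1; μ^(3)=-14

((1, 0, 0); (2, 2, 2); (0, 0, 2))


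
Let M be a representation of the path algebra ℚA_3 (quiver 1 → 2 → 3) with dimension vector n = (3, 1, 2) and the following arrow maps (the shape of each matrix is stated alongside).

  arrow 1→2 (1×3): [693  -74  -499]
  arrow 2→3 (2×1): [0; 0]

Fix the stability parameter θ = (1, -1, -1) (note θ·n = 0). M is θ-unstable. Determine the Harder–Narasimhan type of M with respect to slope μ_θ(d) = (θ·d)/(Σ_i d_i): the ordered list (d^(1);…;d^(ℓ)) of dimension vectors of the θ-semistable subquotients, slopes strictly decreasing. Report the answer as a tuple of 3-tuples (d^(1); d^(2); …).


Via rank(M_{q-1}∘⋯∘M_p): M ≅ I[1,1]^2, I[1,2], I[3,3]^2.
μ_θ-semistable layers: μ^(1)=1; μ^(2)=0; μ^(3)=-1

((2, 0, 0); (1, 1, 0); (0, 0, 2))


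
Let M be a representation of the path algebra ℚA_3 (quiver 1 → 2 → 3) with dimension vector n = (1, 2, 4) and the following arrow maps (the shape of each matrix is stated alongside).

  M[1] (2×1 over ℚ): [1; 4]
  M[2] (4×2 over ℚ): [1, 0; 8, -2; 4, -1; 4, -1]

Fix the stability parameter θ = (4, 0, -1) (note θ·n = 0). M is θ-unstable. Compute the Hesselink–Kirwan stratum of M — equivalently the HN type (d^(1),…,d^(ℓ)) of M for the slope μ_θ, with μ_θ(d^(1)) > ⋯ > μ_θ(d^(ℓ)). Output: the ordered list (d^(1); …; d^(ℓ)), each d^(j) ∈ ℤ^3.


Interval decomposition of M: I[1,3], I[2,3], I[3,3]^2.
HN type (ℓ=3): μ^(1)=1; μ^(2)=-1/2; μ^(3)=-1

((1, 1, 1); (0, 1, 1); (0, 0, 2))


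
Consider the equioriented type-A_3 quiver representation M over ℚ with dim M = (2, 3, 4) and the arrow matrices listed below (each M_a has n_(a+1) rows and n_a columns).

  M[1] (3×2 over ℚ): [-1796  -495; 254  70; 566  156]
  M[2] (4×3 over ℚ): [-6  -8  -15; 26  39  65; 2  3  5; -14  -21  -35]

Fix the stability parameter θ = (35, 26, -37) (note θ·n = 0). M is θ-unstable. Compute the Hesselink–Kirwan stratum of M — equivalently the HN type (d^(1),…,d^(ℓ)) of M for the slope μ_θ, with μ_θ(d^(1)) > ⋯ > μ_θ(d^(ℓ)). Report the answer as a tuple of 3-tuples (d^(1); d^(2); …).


Interval decomposition of M: I[1,2], I[1,3], I[2,3], I[3,3]^2.
HN type (ℓ=4): μ^(1)=61/2; μ^(2)=8; μ^(3)=-11/2; μ^(4)=-37

((1, 1, 0); (1, 1, 1); (0, 1, 1); (0, 0, 2))


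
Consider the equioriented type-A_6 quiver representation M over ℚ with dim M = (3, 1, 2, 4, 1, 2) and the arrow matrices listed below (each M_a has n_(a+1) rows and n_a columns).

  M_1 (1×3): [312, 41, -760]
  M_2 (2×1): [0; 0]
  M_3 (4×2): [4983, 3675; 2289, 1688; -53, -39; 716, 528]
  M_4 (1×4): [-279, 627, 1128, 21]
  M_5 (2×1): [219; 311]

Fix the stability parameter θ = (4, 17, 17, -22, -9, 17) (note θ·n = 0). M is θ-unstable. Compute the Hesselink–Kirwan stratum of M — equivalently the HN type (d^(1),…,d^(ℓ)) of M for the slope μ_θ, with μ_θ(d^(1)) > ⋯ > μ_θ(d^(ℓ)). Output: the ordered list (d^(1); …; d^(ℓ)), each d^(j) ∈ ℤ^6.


Barcode: M ≅ I[1,1]^2, I[1,2], I[3,4], I[3,6], I[4,4]^2, I[6,6]. HN layers by μ_θ (5 steps, strictly decreasing):
  μ^(1)=17; μ^(2)=4; μ^(3)=-5/2; μ^(4)=-14/3; μ^(5)=-22

((0, 1, 0, 0, 0, 2); (3, 0, 0, 0, 0, 0); (0, 0, 1, 1, 0, 0); (0, 0, 1, 1, 1, 0); (0, 0, 0, 2, 0, 0))


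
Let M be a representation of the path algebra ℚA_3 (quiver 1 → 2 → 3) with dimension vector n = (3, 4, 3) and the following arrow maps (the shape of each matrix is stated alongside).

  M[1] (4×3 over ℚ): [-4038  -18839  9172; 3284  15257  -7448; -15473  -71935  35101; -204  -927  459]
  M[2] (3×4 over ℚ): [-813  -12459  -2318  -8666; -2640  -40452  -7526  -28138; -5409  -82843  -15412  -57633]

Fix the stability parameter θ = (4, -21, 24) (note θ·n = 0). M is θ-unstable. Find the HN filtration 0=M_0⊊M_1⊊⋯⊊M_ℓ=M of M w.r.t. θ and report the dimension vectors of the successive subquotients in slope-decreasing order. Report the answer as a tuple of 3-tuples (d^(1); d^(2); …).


Interval decomposition of M: I[1,2], I[1,3]^2, I[2,3].
HN type (ℓ=3): μ^(1)=24; μ^(2)=-17/2; μ^(3)=-21

((0, 0, 3); (3, 3, 0); (0, 1, 0))


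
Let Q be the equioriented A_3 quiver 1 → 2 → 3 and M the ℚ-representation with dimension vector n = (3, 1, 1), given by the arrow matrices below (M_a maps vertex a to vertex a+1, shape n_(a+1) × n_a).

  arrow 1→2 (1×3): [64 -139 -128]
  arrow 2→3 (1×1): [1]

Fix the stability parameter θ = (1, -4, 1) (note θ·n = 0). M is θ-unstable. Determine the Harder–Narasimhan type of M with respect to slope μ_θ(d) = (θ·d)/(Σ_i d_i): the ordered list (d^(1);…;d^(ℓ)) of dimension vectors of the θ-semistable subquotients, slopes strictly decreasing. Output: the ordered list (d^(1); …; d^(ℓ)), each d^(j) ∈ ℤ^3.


Barcode: M ≅ I[1,1]^2, I[1,3]. HN layers by μ_θ (2 steps, strictly decreasing):
  μ^(1)=1; μ^(2)=-3/2

((2, 0, 1); (1, 1, 0))


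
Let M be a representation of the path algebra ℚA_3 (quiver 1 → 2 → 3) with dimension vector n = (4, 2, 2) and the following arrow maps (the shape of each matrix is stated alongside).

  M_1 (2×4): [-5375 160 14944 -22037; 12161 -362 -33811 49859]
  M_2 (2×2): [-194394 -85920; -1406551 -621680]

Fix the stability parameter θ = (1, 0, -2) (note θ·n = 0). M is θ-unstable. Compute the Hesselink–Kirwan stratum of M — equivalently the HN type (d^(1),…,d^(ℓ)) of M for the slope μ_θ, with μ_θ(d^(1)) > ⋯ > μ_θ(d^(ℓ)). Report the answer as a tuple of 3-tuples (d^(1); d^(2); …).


Barcode: M ≅ I[1,1]^2, I[1,2], I[1,3], I[3,3]. HN layers by μ_θ (4 steps, strictly decreasing):
  μ^(1)=1; μ^(2)=1/2; μ^(3)=-1/3; μ^(4)=-2

((2, 0, 0); (1, 1, 0); (1, 1, 1); (0, 0, 1))


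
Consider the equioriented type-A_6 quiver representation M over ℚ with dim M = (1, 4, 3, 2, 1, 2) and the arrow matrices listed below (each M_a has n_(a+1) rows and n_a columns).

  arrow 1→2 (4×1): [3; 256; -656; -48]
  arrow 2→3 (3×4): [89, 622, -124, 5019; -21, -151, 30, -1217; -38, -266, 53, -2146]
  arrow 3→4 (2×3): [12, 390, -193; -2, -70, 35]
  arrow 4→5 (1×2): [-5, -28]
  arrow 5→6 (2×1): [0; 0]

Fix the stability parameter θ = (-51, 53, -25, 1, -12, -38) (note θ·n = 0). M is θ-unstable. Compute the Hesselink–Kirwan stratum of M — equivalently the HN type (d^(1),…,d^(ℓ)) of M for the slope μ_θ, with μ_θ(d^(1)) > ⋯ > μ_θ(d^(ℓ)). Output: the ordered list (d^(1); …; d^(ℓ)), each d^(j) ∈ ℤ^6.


Interval decomposition of M: I[1,5], I[2,2], I[2,3], I[2,4], I[6,6]^2.
HN type (ℓ=6): μ^(1)=53; μ^(2)=14; μ^(3)=29/3; μ^(4)=17/4; μ^(5)=-38; μ^(6)=-51

((0, 1, 0, 0, 0, 0); (0, 1, 1, 0, 0, 0); (0, 1, 1, 1, 0, 0); (0, 1, 1, 1, 1, 0); (0, 0, 0, 0, 0, 2); (1, 0, 0, 0, 0, 0))


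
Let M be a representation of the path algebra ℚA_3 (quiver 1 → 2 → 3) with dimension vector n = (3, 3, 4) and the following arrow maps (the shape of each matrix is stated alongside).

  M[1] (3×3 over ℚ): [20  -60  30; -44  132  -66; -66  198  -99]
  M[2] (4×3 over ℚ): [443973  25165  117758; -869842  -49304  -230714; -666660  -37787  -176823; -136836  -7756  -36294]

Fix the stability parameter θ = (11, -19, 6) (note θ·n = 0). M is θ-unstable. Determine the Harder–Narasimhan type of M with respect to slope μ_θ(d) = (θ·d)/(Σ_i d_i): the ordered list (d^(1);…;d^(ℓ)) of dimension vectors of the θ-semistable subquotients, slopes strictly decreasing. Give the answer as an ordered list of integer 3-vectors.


Barcode: M ≅ I[1,1]^2, I[1,3], I[2,3]^2, I[3,3]. HN layers by μ_θ (4 steps, strictly decreasing):
  μ^(1)=11; μ^(2)=6; μ^(3)=-4; μ^(4)=-19

((2, 0, 0); (0, 0, 4); (1, 1, 0); (0, 2, 0))


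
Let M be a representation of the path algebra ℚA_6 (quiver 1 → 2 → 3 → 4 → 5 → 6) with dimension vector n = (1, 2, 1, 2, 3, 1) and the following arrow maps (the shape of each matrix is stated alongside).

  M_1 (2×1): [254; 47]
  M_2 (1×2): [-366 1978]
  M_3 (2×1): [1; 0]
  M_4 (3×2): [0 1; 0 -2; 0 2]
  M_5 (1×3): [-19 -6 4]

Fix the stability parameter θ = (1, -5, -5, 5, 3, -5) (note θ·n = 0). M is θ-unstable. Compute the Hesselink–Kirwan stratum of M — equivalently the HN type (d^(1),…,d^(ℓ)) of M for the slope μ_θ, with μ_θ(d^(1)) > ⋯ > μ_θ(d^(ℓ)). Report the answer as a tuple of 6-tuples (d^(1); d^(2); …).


Interval decomposition of M: I[1,4], I[2,2], I[4,6], I[5,5]^2.
HN type (ℓ=5): μ^(1)=5; μ^(2)=3; μ^(3)=1; μ^(4)=-3; μ^(5)=-5

((0, 0, 0, 1, 0, 0); (0, 0, 0, 0, 2, 0); (0, 0, 0, 1, 1, 1); (1, 1, 1, 0, 0, 0); (0, 1, 0, 0, 0, 0))


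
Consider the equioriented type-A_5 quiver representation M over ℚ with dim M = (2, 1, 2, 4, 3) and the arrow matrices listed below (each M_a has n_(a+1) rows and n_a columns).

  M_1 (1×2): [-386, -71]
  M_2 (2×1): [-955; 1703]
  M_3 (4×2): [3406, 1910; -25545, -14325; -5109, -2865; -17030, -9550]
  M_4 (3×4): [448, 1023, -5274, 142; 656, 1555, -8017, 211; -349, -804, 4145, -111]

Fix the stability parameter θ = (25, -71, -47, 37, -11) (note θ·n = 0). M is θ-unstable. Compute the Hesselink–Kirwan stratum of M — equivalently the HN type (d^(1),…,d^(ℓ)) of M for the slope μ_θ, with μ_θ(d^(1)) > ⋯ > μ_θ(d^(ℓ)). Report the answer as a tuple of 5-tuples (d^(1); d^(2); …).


Barcode: M ≅ I[1,1], I[1,3], I[3,5], I[4,4], I[4,5]^2. HN layers by μ_θ (5 steps, strictly decreasing):
  μ^(1)=37; μ^(2)=25; μ^(3)=13; μ^(4)=-31; μ^(5)=-47

((0, 0, 0, 1, 0); (1, 0, 0, 0, 0); (0, 0, 0, 3, 3); (1, 1, 1, 0, 0); (0, 0, 1, 0, 0))


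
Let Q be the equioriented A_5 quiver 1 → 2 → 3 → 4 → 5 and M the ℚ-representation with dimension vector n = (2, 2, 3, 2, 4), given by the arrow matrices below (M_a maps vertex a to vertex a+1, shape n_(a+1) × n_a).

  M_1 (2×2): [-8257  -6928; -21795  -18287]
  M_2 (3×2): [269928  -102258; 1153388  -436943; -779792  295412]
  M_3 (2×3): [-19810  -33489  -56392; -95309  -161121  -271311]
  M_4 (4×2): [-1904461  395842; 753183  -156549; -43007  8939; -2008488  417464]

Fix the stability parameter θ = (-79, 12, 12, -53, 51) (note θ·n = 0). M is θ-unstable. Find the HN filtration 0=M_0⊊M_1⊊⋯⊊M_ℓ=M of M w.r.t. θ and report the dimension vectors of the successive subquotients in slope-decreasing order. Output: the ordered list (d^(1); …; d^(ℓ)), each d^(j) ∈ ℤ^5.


Barcode: M ≅ I[1,2], I[1,5], I[3,3], I[3,5], I[5,5]^2. HN layers by μ_θ (5 steps, strictly decreasing):
  μ^(1)=51; μ^(2)=12; μ^(3)=-29/3; μ^(4)=-41/2; μ^(5)=-79

((0, 0, 0, 0, 4); (0, 1, 1, 0, 0); (0, 1, 1, 1, 0); (0, 0, 1, 1, 0); (2, 0, 0, 0, 0))


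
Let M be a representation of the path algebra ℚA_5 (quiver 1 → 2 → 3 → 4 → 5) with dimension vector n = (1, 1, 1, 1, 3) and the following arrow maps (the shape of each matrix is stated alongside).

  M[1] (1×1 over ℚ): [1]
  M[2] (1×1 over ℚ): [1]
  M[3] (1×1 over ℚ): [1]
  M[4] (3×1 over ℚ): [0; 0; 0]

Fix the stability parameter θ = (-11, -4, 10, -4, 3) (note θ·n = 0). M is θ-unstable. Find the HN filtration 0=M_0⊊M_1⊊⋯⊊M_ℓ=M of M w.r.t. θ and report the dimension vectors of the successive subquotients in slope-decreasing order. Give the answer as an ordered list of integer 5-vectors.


Barcode: M ≅ I[1,4], I[5,5]^3. HN layers by μ_θ (3 steps, strictly decreasing):
  μ^(1)=3; μ^(2)=-4; μ^(3)=-11

((0, 0, 1, 1, 3); (0, 1, 0, 0, 0); (1, 0, 0, 0, 0))


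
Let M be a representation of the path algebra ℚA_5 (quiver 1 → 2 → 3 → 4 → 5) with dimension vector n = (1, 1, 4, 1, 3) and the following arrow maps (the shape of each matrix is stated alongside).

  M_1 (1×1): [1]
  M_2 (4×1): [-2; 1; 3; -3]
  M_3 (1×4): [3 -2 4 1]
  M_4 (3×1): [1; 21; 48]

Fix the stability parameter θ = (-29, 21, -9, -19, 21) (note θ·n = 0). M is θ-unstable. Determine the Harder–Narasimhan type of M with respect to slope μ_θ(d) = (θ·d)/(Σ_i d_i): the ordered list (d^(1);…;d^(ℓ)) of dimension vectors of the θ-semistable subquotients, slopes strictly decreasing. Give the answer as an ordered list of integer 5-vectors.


Interval decomposition of M: I[1,5], I[3,3]^3, I[5,5]^2.
HN type (ℓ=4): μ^(1)=21; μ^(2)=-7/3; μ^(3)=-9; μ^(4)=-29

((0, 0, 0, 0, 3); (0, 1, 1, 1, 0); (0, 0, 3, 0, 0); (1, 0, 0, 0, 0))


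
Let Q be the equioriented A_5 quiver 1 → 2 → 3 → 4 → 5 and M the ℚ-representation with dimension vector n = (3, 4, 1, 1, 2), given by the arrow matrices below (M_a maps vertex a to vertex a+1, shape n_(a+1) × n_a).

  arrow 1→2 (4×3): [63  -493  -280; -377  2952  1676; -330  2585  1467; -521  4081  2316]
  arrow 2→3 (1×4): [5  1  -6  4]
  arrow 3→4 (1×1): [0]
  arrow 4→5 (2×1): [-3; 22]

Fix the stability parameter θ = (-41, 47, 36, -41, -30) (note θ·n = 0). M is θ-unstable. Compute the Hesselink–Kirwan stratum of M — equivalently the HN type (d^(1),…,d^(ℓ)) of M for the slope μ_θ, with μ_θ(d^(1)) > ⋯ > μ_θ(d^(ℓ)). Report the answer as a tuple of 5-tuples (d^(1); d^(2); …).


Interval decomposition of M: I[1,2]^2, I[1,3], I[2,2], I[4,5], I[5,5].
HN type (ℓ=4): μ^(1)=47; μ^(2)=83/2; μ^(3)=-30; μ^(4)=-41

((0, 3, 0, 0, 0); (0, 1, 1, 0, 0); (0, 0, 0, 0, 2); (3, 0, 0, 1, 0))


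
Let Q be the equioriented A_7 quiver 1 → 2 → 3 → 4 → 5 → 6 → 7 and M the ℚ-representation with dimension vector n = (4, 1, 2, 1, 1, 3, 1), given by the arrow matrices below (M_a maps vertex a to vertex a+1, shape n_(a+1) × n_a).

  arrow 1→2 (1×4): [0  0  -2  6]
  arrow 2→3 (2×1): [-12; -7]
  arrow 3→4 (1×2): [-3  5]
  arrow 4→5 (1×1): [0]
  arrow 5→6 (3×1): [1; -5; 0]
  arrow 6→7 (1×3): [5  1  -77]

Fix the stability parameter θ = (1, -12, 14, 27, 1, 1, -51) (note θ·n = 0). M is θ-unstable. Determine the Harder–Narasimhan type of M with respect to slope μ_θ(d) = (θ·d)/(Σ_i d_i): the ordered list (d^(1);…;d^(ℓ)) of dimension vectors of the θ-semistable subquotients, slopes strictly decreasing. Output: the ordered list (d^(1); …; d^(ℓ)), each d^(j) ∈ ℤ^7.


Via rank(M_{q-1}∘⋯∘M_p): M ≅ I[1,1]^3, I[1,4], I[3,3], I[5,6], I[6,6], I[6,7].
μ_θ-semistable layers: μ^(1)=27; μ^(2)=14; μ^(3)=1; μ^(4)=-11/2; μ^(5)=-25

((0, 0, 0, 1, 0, 0, 0); (0, 0, 2, 0, 0, 0, 0); (3, 0, 0, 0, 1, 2, 0); (1, 1, 0, 0, 0, 0, 0); (0, 0, 0, 0, 0, 1, 1))


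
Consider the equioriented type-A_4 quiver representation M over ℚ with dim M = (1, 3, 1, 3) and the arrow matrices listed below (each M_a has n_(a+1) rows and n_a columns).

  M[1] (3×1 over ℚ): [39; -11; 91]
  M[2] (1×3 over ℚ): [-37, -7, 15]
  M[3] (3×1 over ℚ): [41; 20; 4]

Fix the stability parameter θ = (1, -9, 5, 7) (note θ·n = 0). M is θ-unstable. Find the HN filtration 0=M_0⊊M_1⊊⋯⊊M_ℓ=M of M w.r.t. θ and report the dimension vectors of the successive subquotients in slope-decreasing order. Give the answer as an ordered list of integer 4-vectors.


Interval decomposition of M: I[1,4], I[2,2]^2, I[4,4]^2.
HN type (ℓ=4): μ^(1)=7; μ^(2)=5; μ^(3)=-4; μ^(4)=-9

((0, 0, 0, 3); (0, 0, 1, 0); (1, 1, 0, 0); (0, 2, 0, 0))


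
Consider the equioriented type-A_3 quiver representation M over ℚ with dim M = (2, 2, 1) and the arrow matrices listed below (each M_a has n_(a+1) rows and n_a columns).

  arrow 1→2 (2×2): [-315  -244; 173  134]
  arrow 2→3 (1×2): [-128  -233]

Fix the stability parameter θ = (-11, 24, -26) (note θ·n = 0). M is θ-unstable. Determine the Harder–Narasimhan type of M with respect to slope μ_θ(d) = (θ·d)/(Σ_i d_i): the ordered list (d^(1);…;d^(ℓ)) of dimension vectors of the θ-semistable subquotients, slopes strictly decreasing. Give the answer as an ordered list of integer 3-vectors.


Barcode: M ≅ I[1,2], I[1,3]. HN layers by μ_θ (3 steps, strictly decreasing):
  μ^(1)=24; μ^(2)=-1; μ^(3)=-11

((0, 1, 0); (0, 1, 1); (2, 0, 0))


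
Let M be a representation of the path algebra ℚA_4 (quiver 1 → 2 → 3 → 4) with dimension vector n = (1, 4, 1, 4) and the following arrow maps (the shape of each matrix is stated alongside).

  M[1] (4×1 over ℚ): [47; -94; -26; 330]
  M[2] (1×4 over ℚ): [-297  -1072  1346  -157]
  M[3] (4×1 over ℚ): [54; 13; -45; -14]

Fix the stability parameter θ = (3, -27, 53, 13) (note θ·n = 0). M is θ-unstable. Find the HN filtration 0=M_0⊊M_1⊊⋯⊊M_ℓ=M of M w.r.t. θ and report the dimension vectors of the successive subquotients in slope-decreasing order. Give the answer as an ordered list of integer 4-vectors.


Via rank(M_{q-1}∘⋯∘M_p): M ≅ I[1,4], I[2,2]^3, I[4,4]^3.
μ_θ-semistable layers: μ^(1)=33; μ^(2)=13; μ^(3)=-12; μ^(4)=-27

((0, 0, 1, 1); (0, 0, 0, 3); (1, 1, 0, 0); (0, 3, 0, 0))


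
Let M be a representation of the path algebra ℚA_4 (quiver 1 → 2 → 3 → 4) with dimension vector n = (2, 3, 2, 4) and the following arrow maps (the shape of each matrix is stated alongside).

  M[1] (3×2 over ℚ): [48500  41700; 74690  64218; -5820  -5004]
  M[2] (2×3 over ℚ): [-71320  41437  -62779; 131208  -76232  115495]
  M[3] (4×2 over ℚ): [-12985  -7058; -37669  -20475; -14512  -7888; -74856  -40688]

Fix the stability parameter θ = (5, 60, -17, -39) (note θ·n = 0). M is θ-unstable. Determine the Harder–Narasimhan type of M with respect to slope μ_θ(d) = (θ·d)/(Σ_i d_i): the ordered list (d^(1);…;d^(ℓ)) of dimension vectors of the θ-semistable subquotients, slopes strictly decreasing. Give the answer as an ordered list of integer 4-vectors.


Barcode: M ≅ I[1,1], I[1,4], I[2,2], I[2,4], I[4,4]^2. HN layers by μ_θ (5 steps, strictly decreasing):
  μ^(1)=60; μ^(2)=5; μ^(3)=9/4; μ^(4)=4/3; μ^(5)=-39

((0, 1, 0, 0); (1, 0, 0, 0); (1, 1, 1, 1); (0, 1, 1, 1); (0, 0, 0, 2))


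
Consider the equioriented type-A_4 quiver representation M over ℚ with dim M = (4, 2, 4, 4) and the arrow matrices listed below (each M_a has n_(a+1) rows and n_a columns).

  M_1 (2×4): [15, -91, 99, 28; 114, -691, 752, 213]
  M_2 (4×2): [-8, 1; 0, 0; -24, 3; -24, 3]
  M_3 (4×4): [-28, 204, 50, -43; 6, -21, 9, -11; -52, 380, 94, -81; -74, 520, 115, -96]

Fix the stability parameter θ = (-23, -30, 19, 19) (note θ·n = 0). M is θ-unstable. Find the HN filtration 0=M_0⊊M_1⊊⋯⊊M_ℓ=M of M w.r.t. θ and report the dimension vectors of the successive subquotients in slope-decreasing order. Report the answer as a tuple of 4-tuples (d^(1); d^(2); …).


Interval decomposition of M: I[1,1]^2, I[1,2], I[1,4], I[3,4]^3.
HN type (ℓ=3): μ^(1)=19; μ^(2)=-23; μ^(3)=-53/2

((0, 0, 4, 4); (2, 0, 0, 0); (2, 2, 0, 0))


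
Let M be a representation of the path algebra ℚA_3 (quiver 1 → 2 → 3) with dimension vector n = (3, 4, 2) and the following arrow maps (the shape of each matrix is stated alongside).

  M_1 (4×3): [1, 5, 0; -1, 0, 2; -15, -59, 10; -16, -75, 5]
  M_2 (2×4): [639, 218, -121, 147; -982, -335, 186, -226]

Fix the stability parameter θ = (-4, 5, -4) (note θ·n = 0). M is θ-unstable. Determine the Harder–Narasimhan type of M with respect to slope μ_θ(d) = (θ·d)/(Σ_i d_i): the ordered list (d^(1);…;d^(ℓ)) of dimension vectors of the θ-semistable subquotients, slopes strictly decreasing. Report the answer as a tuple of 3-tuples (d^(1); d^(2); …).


Interval decomposition of M: I[1,2], I[1,3]^2, I[2,2].
HN type (ℓ=3): μ^(1)=5; μ^(2)=1/2; μ^(3)=-4

((0, 2, 0); (0, 2, 2); (3, 0, 0))


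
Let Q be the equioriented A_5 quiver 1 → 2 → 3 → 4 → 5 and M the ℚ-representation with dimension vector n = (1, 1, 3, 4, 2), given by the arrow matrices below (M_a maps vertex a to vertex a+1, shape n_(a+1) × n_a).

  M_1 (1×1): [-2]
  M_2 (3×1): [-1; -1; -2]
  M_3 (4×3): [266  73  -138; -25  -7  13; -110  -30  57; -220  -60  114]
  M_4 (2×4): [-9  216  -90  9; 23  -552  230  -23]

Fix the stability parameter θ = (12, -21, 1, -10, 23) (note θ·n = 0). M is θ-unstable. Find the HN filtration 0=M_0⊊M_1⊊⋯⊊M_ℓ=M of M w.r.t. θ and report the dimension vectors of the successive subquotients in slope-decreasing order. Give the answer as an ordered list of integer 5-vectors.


Interval decomposition of M: I[1,5], I[3,4]^2, I[4,4], I[5,5].
HN type (ℓ=3): μ^(1)=23; μ^(2)=-9/2; μ^(3)=-10

((0, 0, 0, 0, 2); (1, 1, 3, 3, 0); (0, 0, 0, 1, 0))


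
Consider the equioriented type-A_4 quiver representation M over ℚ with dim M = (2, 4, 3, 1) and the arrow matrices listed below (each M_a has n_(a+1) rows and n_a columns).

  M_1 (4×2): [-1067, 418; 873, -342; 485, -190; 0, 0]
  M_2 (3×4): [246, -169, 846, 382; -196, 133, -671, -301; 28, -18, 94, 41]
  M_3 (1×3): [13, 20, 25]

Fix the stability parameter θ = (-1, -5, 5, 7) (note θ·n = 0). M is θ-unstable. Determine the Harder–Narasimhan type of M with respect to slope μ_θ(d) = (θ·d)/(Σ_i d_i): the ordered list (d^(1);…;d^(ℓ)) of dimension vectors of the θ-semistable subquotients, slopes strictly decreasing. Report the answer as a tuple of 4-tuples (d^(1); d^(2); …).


Barcode: M ≅ I[1,1], I[1,4], I[2,2], I[2,3]^2. HN layers by μ_θ (5 steps, strictly decreasing):
  μ^(1)=7; μ^(2)=5; μ^(3)=-1; μ^(4)=-3; μ^(5)=-5

((0, 0, 0, 1); (0, 0, 3, 0); (1, 0, 0, 0); (1, 1, 0, 0); (0, 3, 0, 0))


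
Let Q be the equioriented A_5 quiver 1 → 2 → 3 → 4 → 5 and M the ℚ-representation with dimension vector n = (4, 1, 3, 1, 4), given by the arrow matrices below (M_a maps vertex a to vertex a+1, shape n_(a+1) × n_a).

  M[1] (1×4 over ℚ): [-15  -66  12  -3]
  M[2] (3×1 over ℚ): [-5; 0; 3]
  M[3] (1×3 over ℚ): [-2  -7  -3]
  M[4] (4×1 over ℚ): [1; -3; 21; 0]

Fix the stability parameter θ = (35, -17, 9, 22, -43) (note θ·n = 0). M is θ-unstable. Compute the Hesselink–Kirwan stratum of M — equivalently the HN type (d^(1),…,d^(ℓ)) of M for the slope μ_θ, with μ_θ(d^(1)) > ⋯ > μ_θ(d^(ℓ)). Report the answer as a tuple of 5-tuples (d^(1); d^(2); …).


Barcode: M ≅ I[1,1]^3, I[1,5], I[3,3]^2, I[5,5]^3. HN layers by μ_θ (4 steps, strictly decreasing):
  μ^(1)=35; μ^(2)=9; μ^(3)=6/5; μ^(4)=-43

((3, 0, 0, 0, 0); (0, 0, 2, 0, 0); (1, 1, 1, 1, 1); (0, 0, 0, 0, 3))


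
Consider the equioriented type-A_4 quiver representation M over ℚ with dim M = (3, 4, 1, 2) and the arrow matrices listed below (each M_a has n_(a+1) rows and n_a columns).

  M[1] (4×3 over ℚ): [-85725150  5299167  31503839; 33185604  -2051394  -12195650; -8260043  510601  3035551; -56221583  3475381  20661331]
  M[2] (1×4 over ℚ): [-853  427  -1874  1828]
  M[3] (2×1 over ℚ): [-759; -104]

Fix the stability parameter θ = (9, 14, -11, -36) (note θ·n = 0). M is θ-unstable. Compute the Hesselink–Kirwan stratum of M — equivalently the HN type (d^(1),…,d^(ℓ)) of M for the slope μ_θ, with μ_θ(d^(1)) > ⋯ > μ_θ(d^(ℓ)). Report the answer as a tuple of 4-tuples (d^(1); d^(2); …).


Barcode: M ≅ I[1,1], I[1,2], I[1,4], I[2,2]^2, I[4,4]. HN layers by μ_θ (4 steps, strictly decreasing):
  μ^(1)=14; μ^(2)=9; μ^(3)=-6; μ^(4)=-36

((0, 3, 0, 0); (2, 0, 0, 0); (1, 1, 1, 1); (0, 0, 0, 1))


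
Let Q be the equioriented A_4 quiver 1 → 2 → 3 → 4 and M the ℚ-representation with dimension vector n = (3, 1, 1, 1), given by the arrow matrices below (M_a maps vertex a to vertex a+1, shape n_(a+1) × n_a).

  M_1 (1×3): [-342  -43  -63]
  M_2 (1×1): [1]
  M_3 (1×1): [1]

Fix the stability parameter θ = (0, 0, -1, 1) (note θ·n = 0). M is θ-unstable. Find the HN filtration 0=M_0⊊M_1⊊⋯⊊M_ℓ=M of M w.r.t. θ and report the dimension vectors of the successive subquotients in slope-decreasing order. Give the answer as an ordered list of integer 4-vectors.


Interval decomposition of M: I[1,1]^2, I[1,4].
HN type (ℓ=3): μ^(1)=1; μ^(2)=0; μ^(3)=-1/3

((0, 0, 0, 1); (2, 0, 0, 0); (1, 1, 1, 0))


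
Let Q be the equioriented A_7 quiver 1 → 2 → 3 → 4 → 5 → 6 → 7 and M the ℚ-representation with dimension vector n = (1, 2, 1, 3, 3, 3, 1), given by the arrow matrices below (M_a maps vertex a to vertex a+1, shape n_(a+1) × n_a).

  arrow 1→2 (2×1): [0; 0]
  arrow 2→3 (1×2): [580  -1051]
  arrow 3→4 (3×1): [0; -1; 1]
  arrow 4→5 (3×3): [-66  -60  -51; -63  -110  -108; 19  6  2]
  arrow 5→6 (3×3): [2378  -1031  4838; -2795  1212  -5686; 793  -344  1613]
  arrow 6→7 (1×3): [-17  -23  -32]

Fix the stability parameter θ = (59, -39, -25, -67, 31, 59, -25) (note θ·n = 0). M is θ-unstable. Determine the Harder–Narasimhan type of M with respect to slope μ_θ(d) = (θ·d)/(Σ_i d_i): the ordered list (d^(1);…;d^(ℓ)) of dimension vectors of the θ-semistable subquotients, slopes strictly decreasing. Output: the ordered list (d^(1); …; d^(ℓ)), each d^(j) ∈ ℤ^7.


Barcode: M ≅ I[1,1], I[2,2], I[2,7], I[4,4], I[4,6], I[5,6]. HN layers by μ_θ (6 steps, strictly decreasing):
  μ^(1)=59; μ^(2)=31; μ^(3)=65/3; μ^(4)=-39; μ^(5)=-131/3; μ^(6)=-67

((1, 0, 0, 0, 0, 2, 0); (0, 0, 0, 0, 2, 0, 0); (0, 0, 0, 0, 1, 1, 1); (0, 1, 0, 0, 0, 0, 0); (0, 1, 1, 1, 0, 0, 0); (0, 0, 0, 2, 0, 0, 0))


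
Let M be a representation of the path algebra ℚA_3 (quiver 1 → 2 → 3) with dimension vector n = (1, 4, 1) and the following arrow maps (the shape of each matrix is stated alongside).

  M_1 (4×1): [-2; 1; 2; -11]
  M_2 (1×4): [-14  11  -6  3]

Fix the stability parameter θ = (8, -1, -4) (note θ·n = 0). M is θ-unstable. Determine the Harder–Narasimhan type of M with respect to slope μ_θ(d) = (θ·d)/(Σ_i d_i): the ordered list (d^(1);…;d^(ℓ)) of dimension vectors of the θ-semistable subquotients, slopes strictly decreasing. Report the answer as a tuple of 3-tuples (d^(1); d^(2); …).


Via rank(M_{q-1}∘⋯∘M_p): M ≅ I[1,3], I[2,2]^3.
μ_θ-semistable layers: μ^(1)=1; μ^(2)=-1

((1, 1, 1); (0, 3, 0))


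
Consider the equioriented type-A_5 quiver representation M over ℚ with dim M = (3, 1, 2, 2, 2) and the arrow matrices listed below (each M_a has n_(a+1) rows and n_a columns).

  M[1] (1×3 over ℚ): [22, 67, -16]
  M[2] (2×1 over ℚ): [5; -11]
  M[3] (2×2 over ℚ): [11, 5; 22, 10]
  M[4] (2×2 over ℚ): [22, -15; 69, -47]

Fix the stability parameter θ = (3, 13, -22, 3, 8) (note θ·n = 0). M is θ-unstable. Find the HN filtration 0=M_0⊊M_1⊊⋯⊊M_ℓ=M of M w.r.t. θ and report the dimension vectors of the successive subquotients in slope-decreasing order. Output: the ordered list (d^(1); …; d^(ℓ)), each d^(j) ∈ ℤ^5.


Interval decomposition of M: I[1,1]^2, I[1,3], I[3,5], I[4,5].
HN type (ℓ=4): μ^(1)=8; μ^(2)=3; μ^(3)=-2; μ^(4)=-22

((0, 0, 0, 0, 2); (2, 0, 0, 2, 0); (1, 1, 1, 0, 0); (0, 0, 1, 0, 0))


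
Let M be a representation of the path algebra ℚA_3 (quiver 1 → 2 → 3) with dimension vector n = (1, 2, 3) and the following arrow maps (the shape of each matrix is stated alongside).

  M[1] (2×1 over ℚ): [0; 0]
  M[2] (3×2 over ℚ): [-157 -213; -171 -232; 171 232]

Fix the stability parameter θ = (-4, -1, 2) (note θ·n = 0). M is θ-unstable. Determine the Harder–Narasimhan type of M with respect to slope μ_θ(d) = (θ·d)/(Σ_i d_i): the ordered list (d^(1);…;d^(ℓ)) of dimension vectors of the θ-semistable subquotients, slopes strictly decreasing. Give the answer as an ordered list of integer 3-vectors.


Interval decomposition of M: I[1,1], I[2,3]^2, I[3,3].
HN type (ℓ=3): μ^(1)=2; μ^(2)=-1; μ^(3)=-4

((0, 0, 3); (0, 2, 0); (1, 0, 0))


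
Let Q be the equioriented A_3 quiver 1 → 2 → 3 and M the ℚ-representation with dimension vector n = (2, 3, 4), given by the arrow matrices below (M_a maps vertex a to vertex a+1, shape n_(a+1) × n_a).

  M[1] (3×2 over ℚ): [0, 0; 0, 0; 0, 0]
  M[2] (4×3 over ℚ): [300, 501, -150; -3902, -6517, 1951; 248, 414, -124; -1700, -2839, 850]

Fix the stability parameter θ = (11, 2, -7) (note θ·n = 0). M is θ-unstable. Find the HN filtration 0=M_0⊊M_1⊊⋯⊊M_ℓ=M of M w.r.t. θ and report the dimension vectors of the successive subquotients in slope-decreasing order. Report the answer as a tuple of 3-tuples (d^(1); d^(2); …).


Interval decomposition of M: I[1,1]^2, I[2,2], I[2,3]^2, I[3,3]^2.
HN type (ℓ=4): μ^(1)=11; μ^(2)=2; μ^(3)=-5/2; μ^(4)=-7

((2, 0, 0); (0, 1, 0); (0, 2, 2); (0, 0, 2))


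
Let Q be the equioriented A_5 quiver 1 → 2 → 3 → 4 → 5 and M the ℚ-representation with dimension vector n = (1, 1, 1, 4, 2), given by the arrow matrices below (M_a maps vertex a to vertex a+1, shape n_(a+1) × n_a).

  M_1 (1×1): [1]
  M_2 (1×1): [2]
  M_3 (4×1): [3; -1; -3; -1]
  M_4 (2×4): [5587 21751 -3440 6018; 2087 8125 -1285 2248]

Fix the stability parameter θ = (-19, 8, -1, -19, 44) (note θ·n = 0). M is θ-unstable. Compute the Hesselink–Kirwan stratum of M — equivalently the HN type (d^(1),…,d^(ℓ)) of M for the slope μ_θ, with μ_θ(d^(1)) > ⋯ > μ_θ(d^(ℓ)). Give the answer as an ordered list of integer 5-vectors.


Interval decomposition of M: I[1,5], I[4,4]^2, I[4,5].
HN type (ℓ=3): μ^(1)=44; μ^(2)=-4; μ^(3)=-19

((0, 0, 0, 0, 2); (0, 1, 1, 1, 0); (1, 0, 0, 3, 0))


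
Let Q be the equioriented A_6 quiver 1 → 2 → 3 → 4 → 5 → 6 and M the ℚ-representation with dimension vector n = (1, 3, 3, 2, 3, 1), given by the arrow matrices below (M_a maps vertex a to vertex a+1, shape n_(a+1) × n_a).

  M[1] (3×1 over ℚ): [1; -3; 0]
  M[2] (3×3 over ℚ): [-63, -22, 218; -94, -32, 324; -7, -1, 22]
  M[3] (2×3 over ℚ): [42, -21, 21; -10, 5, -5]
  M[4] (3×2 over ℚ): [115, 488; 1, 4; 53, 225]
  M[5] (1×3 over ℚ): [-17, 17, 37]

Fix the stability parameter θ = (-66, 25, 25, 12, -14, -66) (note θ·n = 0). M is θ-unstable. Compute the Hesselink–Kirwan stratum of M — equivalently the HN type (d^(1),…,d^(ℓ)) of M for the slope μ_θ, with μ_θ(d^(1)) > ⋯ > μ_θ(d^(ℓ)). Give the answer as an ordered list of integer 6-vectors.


Interval decomposition of M: I[1,3], I[2,2], I[2,6], I[3,3], I[4,5], I[5,5].
HN type (ℓ=5): μ^(1)=25; μ^(2)=-1; μ^(3)=-18/5; μ^(4)=-14; μ^(5)=-66

((0, 2, 2, 0, 0, 0); (0, 0, 0, 1, 1, 0); (0, 1, 1, 1, 1, 1); (0, 0, 0, 0, 1, 0); (1, 0, 0, 0, 0, 0))


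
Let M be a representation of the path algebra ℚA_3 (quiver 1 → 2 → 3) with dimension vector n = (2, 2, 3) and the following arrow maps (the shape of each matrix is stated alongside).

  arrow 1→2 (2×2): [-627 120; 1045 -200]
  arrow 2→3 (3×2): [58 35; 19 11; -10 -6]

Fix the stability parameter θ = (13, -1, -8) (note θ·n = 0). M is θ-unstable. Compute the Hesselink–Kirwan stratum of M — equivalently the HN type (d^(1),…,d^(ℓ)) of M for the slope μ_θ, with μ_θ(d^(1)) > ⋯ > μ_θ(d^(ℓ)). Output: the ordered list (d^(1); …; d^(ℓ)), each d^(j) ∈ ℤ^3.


Interval decomposition of M: I[1,1], I[1,3], I[2,3], I[3,3].
HN type (ℓ=4): μ^(1)=13; μ^(2)=4/3; μ^(3)=-9/2; μ^(4)=-8

((1, 0, 0); (1, 1, 1); (0, 1, 1); (0, 0, 1))


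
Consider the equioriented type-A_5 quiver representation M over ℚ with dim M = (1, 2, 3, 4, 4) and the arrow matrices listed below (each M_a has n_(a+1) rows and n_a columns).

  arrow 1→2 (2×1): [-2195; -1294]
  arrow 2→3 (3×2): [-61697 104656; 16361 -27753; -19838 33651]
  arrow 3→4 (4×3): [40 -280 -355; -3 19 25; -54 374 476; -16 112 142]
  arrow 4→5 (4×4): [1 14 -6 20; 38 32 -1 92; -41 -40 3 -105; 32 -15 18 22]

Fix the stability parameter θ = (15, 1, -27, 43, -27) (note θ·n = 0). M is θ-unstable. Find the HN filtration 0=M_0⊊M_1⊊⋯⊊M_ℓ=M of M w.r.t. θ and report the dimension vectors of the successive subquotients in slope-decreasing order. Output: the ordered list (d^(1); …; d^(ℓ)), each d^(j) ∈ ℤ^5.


Barcode: M ≅ I[1,3], I[2,5], I[3,5], I[4,5]^2. HN layers by μ_θ (4 steps, strictly decreasing):
  μ^(1)=8; μ^(2)=-11/3; μ^(3)=-13; μ^(4)=-27

((0, 0, 0, 4, 4); (1, 1, 1, 0, 0); (0, 1, 1, 0, 0); (0, 0, 1, 0, 0))
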